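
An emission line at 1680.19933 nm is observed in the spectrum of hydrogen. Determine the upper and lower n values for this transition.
n = 11 → n = 4

First, find the photon energy from the wavelength (hc = 1239.84 eV·nm):
E = hc/λ = 1239.84 eV·nm / 1680.19933 nm = 0.73791245 eV

The energy levels of hydrogen satisfy E_n = -13.6057 / n² eV, so an emission n_i → n_f releases
ΔE = 13.6057 × (1/n_f² − 1/n_i²) eV.

Setting ΔE equal to the photon energy:
1/n_f² − 1/n_i² = 0.73791245 / 13.6057 = 0.054235537

Since 1/n_i² must be positive, we need 1/n_f² > 0.054235537, i.e. n_f ≤ 4. For each allowed n_f, solve n_i = (1/n_f² − 0.054235537)^(−1/2) and check whether it is a whole number:
  n_f = 1: 1/n_i² = 1.000000000 − 0.054235537 = 0.945764463 → n_i = 1.028  (not an integer) ✗
  n_f = 2: 1/n_i² = 0.250000000 − 0.054235537 = 0.195764463 → n_i = 2.260  (not an integer) ✗
  n_f = 3: 1/n_i² = 0.111111111 − 0.054235537 = 0.056875574 → n_i = 4.193  (not an integer) ✗
  n_f = 4: 1/n_i² = 0.062500000 − 0.054235537 = 0.008264463 → n_i = 11.000  → integer, n_i = 11 ✓

Only n_f = 4 gives an integer upper level, n_i = 11.

The transition is from n = 11 to n = 4 (emission).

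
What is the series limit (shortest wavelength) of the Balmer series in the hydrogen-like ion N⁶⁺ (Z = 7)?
7.4389 nm

The series limit corresponds to the transition from n = ∞ to n = 2.
This is the highest energy (shortest wavelength) transition in the Balmer series.

E_∞ = 0 eV
E_2 = -13.6057 × 7² / 2² = -166.669825 eV

Energy at series limit:
ΔE = E_∞ - E_2 = 0 - (-166.669825) = 166.669825 eV
λ = hc/E = 1239.84 eV·nm / 166.669825 eV = 7.4389 nm

This energy equals the ionization energy from the n = 2 state of N⁶⁺.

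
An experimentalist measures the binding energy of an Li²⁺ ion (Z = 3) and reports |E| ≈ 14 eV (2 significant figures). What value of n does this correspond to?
n = 3

The exact energy levels follow E_n = -13.6057 Z² / n² eV with Z = 3.

The measured value (-14 eV) is reported to only 2 significant figures, so we must test candidate n values and see which one matches to that precision.

Candidate energies:
  n = 1:  E = -13.6057 × 3² / 1² = -122.45130 eV
  n = 2:  E = -13.6057 × 3² / 2² = -30.61283 eV
  n = 3:  E = -13.6057 × 3² / 3² = -13.60570 eV  ← matches
  n = 4:  E = -13.6057 × 3² / 4² = -7.65321 eV
  n = 5:  E = -13.6057 × 3² / 5² = -4.89805 eV

Checking against the measurement of -14 eV (2 sig figs), only n = 3 agrees:
E_3 = -13.60570 eV, which rounds to -14 eV ✓

Therefore n = 3.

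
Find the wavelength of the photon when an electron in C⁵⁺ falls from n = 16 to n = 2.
10.286 nm

First, find the transition energy using E_n = -13.6057 Z² / n² eV:
E_16 = -13.6057 × 6² / 16² = -1.91330 eV
E_2 = -13.6057 × 6² / 2² = -122.45130 eV

Photon energy: |ΔE| = |E_2 - E_16| = 120.53800 eV

Convert to wavelength using E = hc/λ with hc = 1239.84 eV·nm:
λ = hc/E = 1239.84 eV·nm / 120.53800 eV
λ = 10.286 nm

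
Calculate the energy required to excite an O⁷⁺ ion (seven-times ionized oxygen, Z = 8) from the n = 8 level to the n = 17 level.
10.592673 eV

The energy levels of a hydrogen-like atom are E_n = -13.6057 Z² eV / n².

Energy at n = 8: E_8 = -13.6057 × 8² / 8² = -13.605700000 eV
Energy at n = 17: E_17 = -13.6057 × 8² / 17² = -3.013026990 eV

The excitation energy is the difference:
ΔE = E_17 - E_8
ΔE = -3.013026990 - (-13.605700000)
ΔE = 10.592673 eV

Since this is positive, energy must be absorbed (photon absorption).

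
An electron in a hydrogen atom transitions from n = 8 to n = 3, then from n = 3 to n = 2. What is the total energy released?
3.1888 eV

The energy levels of hydrogen are E_n = -13.6057 / n² eV.

First transition (8 → 3):
ΔE₁ = |E_3 - E_8|
ΔE₁ = |-1.5117444444 - (-0.2125890625)| = 1.2991554 eV

Second transition (3 → 2):
ΔE₂ = |E_2 - E_3|
ΔE₂ = |-3.4014250000 - (-1.5117444444)| = 1.8896806 eV

Total energy released:
E_total = ΔE₁ + ΔE₂ = 1.2991554 + 1.8896806 = 3.1888 eV

Note: This equals the direct transition 8 → 2: 3.1888 eV ✓
Energy is conserved regardless of the path taken.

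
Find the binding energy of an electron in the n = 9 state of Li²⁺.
1.5117 eV

The ionization energy is the energy needed to remove the electron completely (n → ∞).

For a hydrogen-like ion with Z = 3, E_n = -13.6057 Z² / n² eV.

At n = 9: E_9 = -13.6057 × 3² / 9² = -1.5117444 eV
At n = ∞: E_∞ = 0 eV

Ionization energy = E_∞ - E_9 = 0 - (-1.5117444) = 1.5117444 eV
Ionization energy ≈ 1.5117 eV

This is also called the binding energy of the electron in state n = 9.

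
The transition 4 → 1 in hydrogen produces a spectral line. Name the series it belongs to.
Lyman series

The spectral series in hydrogen are named based on the final (lower) energy level:
- Lyman series: n_final = 1 (ultraviolet)
- Balmer series: n_final = 2 (visible/near-UV)
- Paschen series: n_final = 3 (infrared)
- Brackett series: n_final = 4 (infrared)
- Pfund series: n_final = 5 (far infrared)

Since this transition ends at n = 1, it belongs to the Lyman series.

For reference, this 4 → 1 line has photon energy
ΔE = 13.6057 eV × (1/1² - 1/4²) = 12.7553438 eV,
corresponding to wavelength λ = hc/ΔE = 1239.84 eV·nm / 12.7553438 eV = 97.20161 nm in the ultraviolet region.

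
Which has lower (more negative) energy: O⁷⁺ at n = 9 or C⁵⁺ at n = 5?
C⁵⁺ at n = 5 (E = -19.5922 eV)

Using E_n = -13.6057 Z² / n² eV:

O⁷⁺ (Z = 8) at n = 9:
E = -13.6057 × 8² / 9² = -13.6057 × 64 / 81 = -10.7501827 eV

C⁵⁺ (Z = 6) at n = 5:
E = -13.6057 × 6² / 5² = -13.6057 × 36 / 25 = -19.5922080 eV

Since -19.5922080 eV < -10.7501827 eV,
C⁵⁺ at n = 5 is more tightly bound (requires more energy to ionize).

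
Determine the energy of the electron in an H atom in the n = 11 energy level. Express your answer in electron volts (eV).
-0.112444 eV

The energy levels of a hydrogen-like atom are given by:
E_n = -13.6057 eV / n²

For n = 11:
E_11 = -13.6057 eV / 11²
E_11 = -13.6057 eV / 121
E_11 = -0.112444 eV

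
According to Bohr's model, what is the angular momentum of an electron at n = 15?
1.58e-33 J·s (or 15ℏ)

In the Bohr model, angular momentum is quantized:
L = nℏ

where ℏ = h/(2π) = 1.0546e-34 J·s

For n = 15:
L = 15 × 1.0546e-34 J·s
L = 1.58e-33 J·s

This can also be written as L = 15ℏ.
The angular momentum is an integer multiple of the reduced Planck constant.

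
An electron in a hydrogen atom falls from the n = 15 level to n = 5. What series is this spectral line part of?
Pfund series

The spectral series in hydrogen are named based on the final (lower) energy level:
- Lyman series: n_final = 1 (ultraviolet)
- Balmer series: n_final = 2 (visible/near-UV)
- Paschen series: n_final = 3 (infrared)
- Brackett series: n_final = 4 (infrared)
- Pfund series: n_final = 5 (far infrared)

Since this transition ends at n = 5, it belongs to the Pfund series.

For reference, this 15 → 5 line has photon energy
ΔE = 13.6057 eV × (1/5² - 1/15²) = 0.48375822222 eV,
corresponding to wavelength λ = hc/ΔE = 1239.84 eV·nm / 0.48375822222 eV = 2562.93318 nm in the far infrared region.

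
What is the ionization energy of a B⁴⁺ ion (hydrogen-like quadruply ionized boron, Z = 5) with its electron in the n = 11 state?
2.81 eV

The ionization energy is the energy needed to remove the electron completely (n → ∞).

For a hydrogen-like ion with Z = 5, E_n = -13.6057 Z² / n² eV.

At n = 11: E_11 = -13.6057 × 5² / 11² = -2.81110 eV
At n = ∞: E_∞ = 0 eV

Ionization energy = E_∞ - E_11 = 0 - (-2.81110) = 2.81110 eV
Ionization energy ≈ 2.81 eV

This is also called the binding energy of the electron in state n = 11.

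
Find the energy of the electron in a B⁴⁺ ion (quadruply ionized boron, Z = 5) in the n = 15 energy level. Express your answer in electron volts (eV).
-1.5117 eV

The energy levels of a hydrogen-like atom are given by:
E_n = -13.6057 Z² / n² eV  (with Z = 5 for B⁴⁺)

For n = 15:
E_15 = -13.6057 × 5² / 15²
E_15 = -13.6057 × 25 / 225
E_15 = -1.5117 eV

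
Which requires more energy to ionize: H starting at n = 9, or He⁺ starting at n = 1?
He⁺ at n = 1 (E = -54.42280 eV)

Using E_n = -13.6057 Z² / n² eV:

H (Z = 1) at n = 9:
E = -13.6057 × 1² / 9² = -13.6057 × 1 / 81 = -0.16797160 eV

He⁺ (Z = 2) at n = 1:
E = -13.6057 × 2² / 1² = -13.6057 × 4 / 1 = -54.42280000 eV

Since -54.42280000 eV < -0.16797160 eV,
He⁺ at n = 1 is more tightly bound (requires more energy to ionize).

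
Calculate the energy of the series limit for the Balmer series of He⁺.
13.61 eV

The series limit corresponds to the transition from n = ∞ to n = 2.
This is the highest energy (shortest wavelength) transition in the Balmer series.

E_∞ = 0 eV
E_2 = -13.6057 × 2² / 2² = -13.61 eV

Energy at series limit:
ΔE = E_∞ - E_2 = 0 - (-13.61) = 13.61 eV

This energy equals the ionization energy from the n = 2 state of He⁺.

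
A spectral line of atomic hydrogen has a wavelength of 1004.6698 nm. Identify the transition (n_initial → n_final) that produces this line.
n = 7 → n = 3

First, find the photon energy from the wavelength (hc = 1239.84 eV·nm):
E = hc/λ = 1239.84 eV·nm / 1004.6698 nm = 1.2340771 eV

The energy levels of hydrogen satisfy E_n = -13.6057 / n² eV, so an emission n_i → n_f releases
ΔE = 13.6057 × (1/n_f² − 1/n_i²) eV.

Setting ΔE equal to the photon energy:
1/n_f² − 1/n_i² = 1.2340771 / 13.6057 = 0.090702948

Since 1/n_i² must be positive, we need 1/n_f² > 0.090702948, i.e. n_f ≤ 3. For each allowed n_f, solve n_i = (1/n_f² − 0.090702948)^(−1/2) and check whether it is a whole number:
  n_f = 1: 1/n_i² = 1.000000000 − 0.090702948 = 0.909297052 → n_i = 1.049  (not an integer) ✗
  n_f = 2: 1/n_i² = 0.250000000 − 0.090702948 = 0.159297052 → n_i = 2.506  (not an integer) ✗
  n_f = 3: 1/n_i² = 0.111111111 − 0.090702948 = 0.020408163 → n_i = 7.000  → integer, n_i = 7 ✓

Only n_f = 3 gives an integer upper level, n_i = 7.

The transition is from n = 7 to n = 3 (emission).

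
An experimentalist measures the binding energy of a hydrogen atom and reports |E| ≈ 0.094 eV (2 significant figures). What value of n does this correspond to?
n = 12

The exact energy levels follow E_n = -13.6057 eV / n².

The measured value (-0.094 eV) is reported to only 2 significant figures, so we must test candidate n values and see which one matches to that precision.

Candidate energies:
  n = 10:  E = -13.6057/10² = -0.136057 eV
  n = 11:  E = -13.6057/11² = -0.112444 eV
  n = 12:  E = -13.6057/12² = -0.094484 eV  ← matches
  n = 13:  E = -13.6057/13² = -0.080507 eV
  n = 14:  E = -13.6057/14² = -0.069417 eV

Checking against the measurement of -0.094 eV (2 sig figs), only n = 12 agrees:
E_12 = -0.094484 eV, which rounds to -0.094 eV ✓

Therefore n = 12.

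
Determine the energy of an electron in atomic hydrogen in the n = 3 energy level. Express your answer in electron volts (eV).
-1.51174 eV

The energy levels of a hydrogen-like atom are given by:
E_n = -13.6057 eV / n²

For n = 3:
E_3 = -13.6057 eV / 3²
E_3 = -13.6057 eV / 9
E_3 = -1.51174 eV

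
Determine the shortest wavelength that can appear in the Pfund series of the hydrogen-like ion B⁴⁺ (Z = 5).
91.126513 nm

The series limit corresponds to the transition from n = ∞ to n = 5.
This is the highest energy (shortest wavelength) transition in the Pfund series.

E_∞ = 0 eV
E_5 = -13.6057 × 5² / 5² = -13.60570000 eV

Energy at series limit:
ΔE = E_∞ - E_5 = 0 - (-13.60570000) = 13.60570000 eV
λ = hc/E = 1239.84 eV·nm / 13.60570000 eV = 91.126513 nm

This energy equals the ionization energy from the n = 5 state of B⁴⁺.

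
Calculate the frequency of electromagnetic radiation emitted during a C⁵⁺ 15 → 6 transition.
2.76347e+15 Hz

First, find the transition energy:
E_15 = -13.6057 × 6² / 15² = -2.1769120 eV
E_6 = -13.6057 × 6² / 6² = -13.6057000 eV
|ΔE| = |E_6 - E_15| = 11.4287880 eV

Convert to Joules: E = 11.4287880 eV × (1.602177 × 10⁻¹⁹ J/eV) = 1.8310941e-18 J

Using E = hf:
f = E/h = 1.8310941e-18 J / (6.62607 × 10⁻³⁴ J·s)
f = 2.76347e+15 Hz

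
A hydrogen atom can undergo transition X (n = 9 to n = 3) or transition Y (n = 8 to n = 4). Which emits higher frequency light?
9 → 3

Calculate the energy for each transition:

Transition 9 → 3:
ΔE₁ = |E_3 - E_9| = |-13.6057/3² - (-13.6057/9²)|
ΔE₁ = |-1.51174444444 - (-0.16797160494)| = 1.34377284 eV

Transition 8 → 4:
ΔE₂ = |E_4 - E_8| = |-13.6057/4² - (-13.6057/8²)|
ΔE₂ = |-0.85035625000 - (-0.21258906250)| = 0.63776719 eV

Since 1.34377284 eV > 0.63776719 eV, the transition 9 → 3 emits the more energetic photon.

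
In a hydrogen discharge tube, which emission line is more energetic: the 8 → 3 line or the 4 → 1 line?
4 → 1

Calculate the energy for each transition:

Transition 8 → 3:
ΔE₁ = |E_3 - E_8| = |-13.6057/3² - (-13.6057/8²)|
ΔE₁ = |-1.51174444 - (-0.21258906)| = 1.29916 eV

Transition 4 → 1:
ΔE₂ = |E_1 - E_4| = |-13.6057/1² - (-13.6057/4²)|
ΔE₂ = |-13.60570000 - (-0.85035625)| = 12.75534 eV

Since 12.75534 eV > 1.29916 eV, the transition 4 → 1 emits the more energetic photon.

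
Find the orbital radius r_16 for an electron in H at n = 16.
13.546937 nm (or 135.469366 Å)

The Bohr radius formula is:
r_n = n² a₀ / Z

where a₀ = 0.052917721 nm is the Bohr radius.

For H (Z = 1) at n = 16:
r_16 = 16² × 0.052917721 nm / 1
r_16 = 256 × 0.052917721 nm / 1
r_16 = 13.5469366 nm / 1
r_16 = 13.546937 nm

The electron orbits at approximately 13.546937 nm from the nucleus.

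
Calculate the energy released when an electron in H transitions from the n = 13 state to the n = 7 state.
0.19716 eV

The energy levels are E_n = -13.6057 eV / n².

Energy at n = 13: E_13 = -13.6057 / 13² = -0.08050710 eV
Energy at n = 7: E_7 = -13.6057 / 7² = -0.27766735 eV

For emission (electron falling to lower state), the photon energy is:
E_photon = E_13 - E_7 = |-0.08050710 - (-0.27766735)|
E_photon = 0.19716 eV

This energy is carried away by the emitted photon.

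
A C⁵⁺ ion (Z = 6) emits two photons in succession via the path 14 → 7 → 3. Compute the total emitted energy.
51.9238 eV

The energy levels of C⁵⁺ are E_n = -13.6057 × 6² / n² eV.

First transition (14 → 7):
ΔE₁ = |E_7 - E_14|
ΔE₁ = |-9.9960244898 - (-2.4990061224)| = 7.4970184 eV

Second transition (7 → 3):
ΔE₂ = |E_3 - E_7|
ΔE₂ = |-54.4228000000 - (-9.9960244898)| = 44.4267755 eV

Total energy released:
E_total = ΔE₁ + ΔE₂ = 7.4970184 + 44.4267755 = 51.9238 eV

Note: This equals the direct transition 14 → 3: 51.9238 eV ✓
Energy is conserved regardless of the path taken.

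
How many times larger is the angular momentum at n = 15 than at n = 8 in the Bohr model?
1.88

In the Bohr model, L_n = nℏ, so the ratio is purely the ratio of quantum numbers:

L_15/L_8 = 15ℏ / 8ℏ = 15/8 = 1.88

The angular momentum scales linearly with n.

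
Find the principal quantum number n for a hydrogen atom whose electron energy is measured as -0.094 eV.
n = 12

The exact energy levels follow E_n = -13.6057 eV / n².

The measured value (-0.094 eV) is reported to only 2 significant figures, so we must test candidate n values and see which one matches to that precision.

Candidate energies:
  n = 10:  E = -13.6057/10² = -0.13606 eV
  n = 11:  E = -13.6057/11² = -0.11244 eV
  n = 12:  E = -13.6057/12² = -0.09448 eV  ← matches
  n = 13:  E = -13.6057/13² = -0.08051 eV
  n = 14:  E = -13.6057/14² = -0.06942 eV

Checking against the measurement of -0.094 eV (2 sig figs), only n = 12 agrees:
E_12 = -0.09448 eV, which rounds to -0.094 eV ✓

Therefore n = 12.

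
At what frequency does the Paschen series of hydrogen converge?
3.66e+14 Hz

The series limit corresponds to the transition from n = ∞ to n = 3.
This is the highest energy (shortest wavelength) transition in the Paschen series.

E_∞ = 0 eV
E_3 = -13.6057 / 3² = -1.51174 eV

Energy at series limit:
ΔE = E_∞ - E_3 = 0 - (-1.51174) = 1.51174 eV
E = 1.51174 eV × (1.602177 × 10⁻¹⁹ J/eV) = 2.4221e-19 J
f = E/h = 2.4221e-19 J / (6.62607 × 10⁻³⁴ J·s) = 3.66e+14 Hz

This energy equals the ionization energy from the n = 3 state of hydrogen.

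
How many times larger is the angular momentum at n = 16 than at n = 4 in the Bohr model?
4.00

In the Bohr model, L_n = nℏ, so the ratio is purely the ratio of quantum numbers:

L_16/L_4 = 16ℏ / 4ℏ = 16/4 = 4.00

The angular momentum scales linearly with n.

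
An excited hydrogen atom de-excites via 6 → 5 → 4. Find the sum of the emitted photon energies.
0.47 eV

The energy levels of hydrogen are E_n = -13.6057 / n² eV.

First transition (6 → 5):
ΔE₁ = |E_5 - E_6|
ΔE₁ = |-0.54422800 - (-0.37793611)| = 0.16629 eV

Second transition (5 → 4):
ΔE₂ = |E_4 - E_5|
ΔE₂ = |-0.85035625 - (-0.54422800)| = 0.30613 eV

Total energy released:
E_total = ΔE₁ + ΔE₂ = 0.16629 + 0.30613 = 0.47 eV

Note: This equals the direct transition 6 → 4: 0.47 eV ✓
Energy is conserved regardless of the path taken.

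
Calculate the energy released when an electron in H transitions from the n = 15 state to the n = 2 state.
3.341 eV

The energy levels are E_n = -13.6057 eV / n².

Energy at n = 15: E_15 = -13.6057 / 15² = -0.060470 eV
Energy at n = 2: E_2 = -13.6057 / 2² = -3.401425 eV

For emission (electron falling to lower state), the photon energy is:
E_photon = E_15 - E_2 = |-0.060470 - (-3.401425)|
E_photon = 3.341 eV

This energy is carried away by the emitted photon.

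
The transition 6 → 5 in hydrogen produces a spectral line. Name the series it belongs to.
Pfund series

The spectral series in hydrogen are named based on the final (lower) energy level:
- Lyman series: n_final = 1 (ultraviolet)
- Balmer series: n_final = 2 (visible/near-UV)
- Paschen series: n_final = 3 (infrared)
- Brackett series: n_final = 4 (infrared)
- Pfund series: n_final = 5 (far infrared)

Since this transition ends at n = 5, it belongs to the Pfund series.

For reference, this 6 → 5 line has photon energy
ΔE = 13.6057 eV × (1/5² - 1/6²) = 0.166291889 eV,
corresponding to wavelength λ = hc/ΔE = 1239.84 eV·nm / 0.166291889 eV = 7455.806 nm in the far infrared region.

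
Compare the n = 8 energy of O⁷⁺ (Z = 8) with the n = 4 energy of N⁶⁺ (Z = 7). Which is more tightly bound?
N⁶⁺ at n = 4 (E = -41.66746 eV)

Using E_n = -13.6057 Z² / n² eV:

O⁷⁺ (Z = 8) at n = 8:
E = -13.6057 × 8² / 8² = -13.6057 × 64 / 64 = -13.60570000 eV

N⁶⁺ (Z = 7) at n = 4:
E = -13.6057 × 7² / 4² = -13.6057 × 49 / 16 = -41.66745625 eV

Since -41.66745625 eV < -13.60570000 eV,
N⁶⁺ at n = 4 is more tightly bound (requires more energy to ionize).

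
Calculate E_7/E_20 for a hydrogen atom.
8.16

Using E_n = -13.6057 Z² / n² eV with Z = 1:

E_7 = -13.6057 / 7² = -13.6057 / 49 = -0.27766735 eV
E_20 = -13.6057 / 20² = -13.6057 / 400 = -0.03401425 eV

The ratio is:
E_7/E_20 = (-0.27766735) / (-0.03401425)
E_7/E_20 = (-13.6057/49) / (-13.6057/400)
E_7/E_20 = 400/49
E_7/E_20 = 8.16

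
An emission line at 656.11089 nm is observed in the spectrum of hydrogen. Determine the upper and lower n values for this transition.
n = 3 → n = 2

First, find the photon energy from the wavelength (hc = 1239.84 eV·nm):
E = hc/λ = 1239.84 eV·nm / 656.11089 nm = 1.8896806 eV

The energy levels of hydrogen satisfy E_n = -13.6057 / n² eV, so an emission n_i → n_f releases
ΔE = 13.6057 × (1/n_f² − 1/n_i²) eV.

Setting ΔE equal to the photon energy:
1/n_f² − 1/n_i² = 1.8896806 / 13.6057 = 0.13888889

Since 1/n_i² must be positive, we need 1/n_f² > 0.13888889, i.e. n_f ≤ 2. For each allowed n_f, solve n_i = (1/n_f² − 0.13888889)^(−1/2) and check whether it is a whole number:
  n_f = 1: 1/n_i² = 1.00000000 − 0.13888889 = 0.86111111 → n_i = 1.078  (not an integer) ✗
  n_f = 2: 1/n_i² = 0.25000000 − 0.13888889 = 0.11111111 → n_i = 3.000  → integer, n_i = 3 ✓

Only n_f = 2 gives an integer upper level, n_i = 3.

The transition is from n = 3 to n = 2 (emission).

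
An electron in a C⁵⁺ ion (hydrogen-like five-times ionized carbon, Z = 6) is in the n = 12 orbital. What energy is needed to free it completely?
3.40 eV

The ionization energy is the energy needed to remove the electron completely (n → ∞).

For a hydrogen-like ion with Z = 6, E_n = -13.6057 Z² / n² eV.

At n = 12: E_12 = -13.6057 × 6² / 12² = -3.40143 eV
At n = ∞: E_∞ = 0 eV

Ionization energy = E_∞ - E_12 = 0 - (-3.40143) = 3.40143 eV
Ionization energy ≈ 3.40 eV

This is also called the binding energy of the electron in state n = 12.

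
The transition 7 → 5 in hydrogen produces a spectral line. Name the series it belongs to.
Pfund series

The spectral series in hydrogen are named based on the final (lower) energy level:
- Lyman series: n_final = 1 (ultraviolet)
- Balmer series: n_final = 2 (visible/near-UV)
- Paschen series: n_final = 3 (infrared)
- Brackett series: n_final = 4 (infrared)
- Pfund series: n_final = 5 (far infrared)

Since this transition ends at n = 5, it belongs to the Pfund series.

For reference, this 7 → 5 line has photon energy
ΔE = 13.6057 eV × (1/5² - 1/7²) = 0.2665606531 eV,
corresponding to wavelength λ = hc/ΔE = 1239.84 eV·nm / 0.2665606531 eV = 4651.2491 nm in the far infrared region.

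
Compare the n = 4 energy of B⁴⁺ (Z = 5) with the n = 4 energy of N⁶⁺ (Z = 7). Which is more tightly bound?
N⁶⁺ at n = 4 (E = -41.667456 eV)

Using E_n = -13.6057 Z² / n² eV:

B⁴⁺ (Z = 5) at n = 4:
E = -13.6057 × 5² / 4² = -13.6057 × 25 / 16 = -21.258906250 eV

N⁶⁺ (Z = 7) at n = 4:
E = -13.6057 × 7² / 4² = -13.6057 × 49 / 16 = -41.667456250 eV

Since -41.667456250 eV < -21.258906250 eV,
N⁶⁺ at n = 4 is more tightly bound (requires more energy to ionize).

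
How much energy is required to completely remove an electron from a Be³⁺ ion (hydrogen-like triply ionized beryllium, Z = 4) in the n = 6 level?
6.04698 eV

The ionization energy is the energy needed to remove the electron completely (n → ∞).

For a hydrogen-like ion with Z = 4, E_n = -13.6057 Z² / n² eV.

At n = 6: E_6 = -13.6057 × 4² / 6² = -6.04697778 eV
At n = ∞: E_∞ = 0 eV

Ionization energy = E_∞ - E_6 = 0 - (-6.04697778) = 6.04697778 eV
Ionization energy ≈ 6.04698 eV

This is also called the binding energy of the electron in state n = 6.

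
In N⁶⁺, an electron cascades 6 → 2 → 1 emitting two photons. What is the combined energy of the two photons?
648.160 eV

The energy levels of N⁶⁺ are E_n = -13.6057 × 7² / n² eV.

First transition (6 → 2):
ΔE₁ = |E_2 - E_6|
ΔE₁ = |-166.669825000 - (-18.518869444)| = 148.150956 eV

Second transition (2 → 1):
ΔE₂ = |E_1 - E_2|
ΔE₂ = |-666.679300000 - (-166.669825000)| = 500.009475 eV

Total energy released:
E_total = ΔE₁ + ΔE₂ = 148.150956 + 500.009475 = 648.160 eV

Note: This equals the direct transition 6 → 1: 648.160 eV ✓
Energy is conserved regardless of the path taken.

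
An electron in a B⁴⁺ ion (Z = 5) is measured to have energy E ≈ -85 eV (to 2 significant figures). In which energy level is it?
n = 2

The exact energy levels follow E_n = -13.6057 Z² / n² eV with Z = 5.

The measured value (-85 eV) is reported to only 2 significant figures, so we must test candidate n values and see which one matches to that precision.

Candidate energies:
  n = 1:  E = -13.6057 × 5² / 1² = -340.14250 eV
  n = 2:  E = -13.6057 × 5² / 2² = -85.03563 eV  ← matches
  n = 3:  E = -13.6057 × 5² / 3² = -37.79361 eV
  n = 4:  E = -13.6057 × 5² / 4² = -21.25891 eV

Checking against the measurement of -85 eV (2 sig figs), only n = 2 agrees:
E_2 = -85.03563 eV, which rounds to -85 eV ✓

Therefore n = 2.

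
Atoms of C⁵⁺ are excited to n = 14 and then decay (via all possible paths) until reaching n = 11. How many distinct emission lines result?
6

The electron can occupy levels n = 11, 12, ..., 14 during de-excitation — that is m = 14 - 11 + 1 = 4 distinct levels.

The number of distinct spectral lines equals the number of ways to choose 2 of these m levels (each pair gives one possible emission transition):

Number of lines = m(m-1)/2 = 4×3/2 = 6

These correspond to all possible transitions between the 4 levels:
14 → 13, 14 → 12, 14 → 11, 13 → 12, 13 → 11, 12 → 11

Each transition produces a photon with a unique energy (and thus wavelength). This count does not depend on Z.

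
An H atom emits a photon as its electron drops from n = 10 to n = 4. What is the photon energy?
0.714 eV

The energy levels are E_n = -13.6057 eV / n².

Energy at n = 10: E_10 = -13.6057 / 10² = -0.136057 eV
Energy at n = 4: E_4 = -13.6057 / 4² = -0.850356 eV

For emission (electron falling to lower state), the photon energy is:
E_photon = E_10 - E_4 = |-0.136057 - (-0.850356)|
E_photon = 0.714 eV

This energy is carried away by the emitted photon.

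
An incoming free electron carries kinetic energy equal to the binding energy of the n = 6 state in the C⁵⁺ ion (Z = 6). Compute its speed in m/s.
2.188e+06 m/s (or 0.7297% of c)

The binding energy at n = 6 for C⁵⁺ is:
E_6 = -13.6057 × 6²/6² = -13.605700 eV
|E_6| = 13.605700 eV

Convert to Joules:
KE = 13.605700 eV × (1.602177 × 10⁻¹⁹ J/eV) = 2.17987e-18 J

Using KE = ½mv²:
v = √(2·KE/m_e)
v = √(2 × 2.17987e-18 J / 9.10938 × 10⁻³¹ kg)
v = 2.188e+06 m/s

This is approximately 0.7297% the speed of light.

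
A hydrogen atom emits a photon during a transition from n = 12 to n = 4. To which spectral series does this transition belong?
Brackett series

The spectral series in hydrogen are named based on the final (lower) energy level:
- Lyman series: n_final = 1 (ultraviolet)
- Balmer series: n_final = 2 (visible/near-UV)
- Paschen series: n_final = 3 (infrared)
- Brackett series: n_final = 4 (infrared)
- Pfund series: n_final = 5 (far infrared)

Since this transition ends at n = 4, it belongs to the Brackett series.

For reference, this 12 → 4 line has photon energy
ΔE = 13.6057 eV × (1/4² - 1/12²) = 0.7558722222 eV,
corresponding to wavelength λ = hc/ΔE = 1239.84 eV·nm / 0.7558722222 eV = 1640.2772 nm in the infrared region.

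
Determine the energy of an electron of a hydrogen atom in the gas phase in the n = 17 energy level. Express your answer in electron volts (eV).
-0.0471 eV

The energy levels of a hydrogen-like atom are given by:
E_n = -13.6057 eV / n²

For n = 17:
E_17 = -13.6057 eV / 17²
E_17 = -13.6057 eV / 289
E_17 = -0.0471 eV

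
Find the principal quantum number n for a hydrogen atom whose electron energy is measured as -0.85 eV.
n = 4

The exact energy levels follow E_n = -13.6057 eV / n².

The measured value (-0.85 eV) is reported to only 2 significant figures, so we must test candidate n values and see which one matches to that precision.

Candidate energies:
  n = 2:  E = -13.6057/2² = -3.40143 eV
  n = 3:  E = -13.6057/3² = -1.51174 eV
  n = 4:  E = -13.6057/4² = -0.85036 eV  ← matches
  n = 5:  E = -13.6057/5² = -0.54423 eV
  n = 6:  E = -13.6057/6² = -0.37794 eV

Checking against the measurement of -0.85 eV (2 sig figs), only n = 4 agrees:
E_4 = -0.85036 eV, which rounds to -0.85 eV ✓

Therefore n = 4.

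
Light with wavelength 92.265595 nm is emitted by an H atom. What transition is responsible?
n = 9 → n = 1

First, find the photon energy from the wavelength (hc = 1239.84 eV·nm):
E = hc/λ = 1239.84 eV·nm / 92.265595 nm = 13.437728 eV

The energy levels of hydrogen satisfy E_n = -13.6057 / n² eV, so an emission n_i → n_f releases
ΔE = 13.6057 × (1/n_f² − 1/n_i²) eV.

Setting ΔE equal to the photon energy:
1/n_f² − 1/n_i² = 13.437728 / 13.6057 = 0.98765429

Since 1/n_i² must be positive, we need 1/n_f² > 0.98765429, i.e. n_f ≤ 1. For each allowed n_f, solve n_i = (1/n_f² − 0.98765429)^(−1/2) and check whether it is a whole number:
  n_f = 1: 1/n_i² = 1.00000000 − 0.98765429 = 0.01234571 → n_i = 9.000  → integer, n_i = 9 ✓

Only n_f = 1 gives an integer upper level, n_i = 9.

The transition is from n = 9 to n = 1 (emission).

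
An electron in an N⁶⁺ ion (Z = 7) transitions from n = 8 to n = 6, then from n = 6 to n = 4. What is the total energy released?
31.25 eV

The energy levels of N⁶⁺ are E_n = -13.6057 × 7² / n² eV.

First transition (8 → 6):
ΔE₁ = |E_6 - E_8|
ΔE₁ = |-18.51886944 - (-10.41686406)| = 8.10201 eV

Second transition (6 → 4):
ΔE₂ = |E_4 - E_6|
ΔE₂ = |-41.66745625 - (-18.51886944)| = 23.14859 eV

Total energy released:
E_total = ΔE₁ + ΔE₂ = 8.10201 + 23.14859 = 31.25 eV

Note: This equals the direct transition 8 → 4: 31.25 eV ✓
Energy is conserved regardless of the path taken.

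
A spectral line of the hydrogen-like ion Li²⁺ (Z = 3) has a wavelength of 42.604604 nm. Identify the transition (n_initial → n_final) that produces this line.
n = 9 → n = 2

First, find the photon energy from the wavelength (hc = 1239.84 eV·nm):
E = hc/λ = 1239.84 eV·nm / 42.604604 nm = 29.101080 eV

The energy levels of Li²⁺ satisfy E_n = -13.6057 × 3² / n² eV, so an emission n_i → n_f releases
ΔE = 13.6057 × 3² × (1/n_f² − 1/n_i²) eV.

Setting ΔE equal to the photon energy:
1/n_f² − 1/n_i² = 29.101080 / (13.6057 × 3²) = 0.23765432

Since 1/n_i² must be positive, we need 1/n_f² > 0.23765432, i.e. n_f ≤ 2. For each allowed n_f, solve n_i = (1/n_f² − 0.23765432)^(−1/2) and check whether it is a whole number:
  n_f = 1: 1/n_i² = 1.00000000 − 0.23765432 = 0.76234568 → n_i = 1.145  (not an integer) ✗
  n_f = 2: 1/n_i² = 0.25000000 − 0.23765432 = 0.01234568 → n_i = 9.000  → integer, n_i = 9 ✓

Only n_f = 2 gives an integer upper level, n_i = 9.

The transition is from n = 9 to n = 2 (emission).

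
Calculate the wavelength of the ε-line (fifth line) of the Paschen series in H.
954.34312 nm

The lines of a series are numbered from the longest wavelength (smallest ΔE) outward; the fifth line is the transition from n = n_f + 5 to n_f.
The Paschen series has all transitions ending at n_f = 3.

For H, the fifth line (ε-line) is the jump from n = 8 to n = 3:
E_8 = -13.6057 / 8² = -0.212589063 eV
E_3 = -13.6057 / 3² = -1.511744444 eV
ΔE = E_8 - E_3 = 1.299155381 eV

λ = hc/E = 1239.84 eV·nm / 1.299155381 eV
λ = 954.34312 nm

This is the ε-line of the Paschen series in H.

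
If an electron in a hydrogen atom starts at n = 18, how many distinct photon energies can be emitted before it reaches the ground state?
153

The electron can occupy levels n = 1, 2, ..., 18 during de-excitation — that is m = 18 - 1 + 1 = 18 distinct levels.

The number of distinct spectral lines equals the number of ways to choose 2 of these m levels (each pair gives one possible emission transition):

Number of lines = m(m-1)/2 = 18×17/2 = 153

These correspond to all possible transitions between the 18 levels:
18 → 17, 18 → 16, 18 → 15, 18 → 14, 18 → 13, 18 → 12, 18 → 11, 18 → 10...

Each transition produces a photon with a unique energy (and thus wavelength). This count does not depend on Z.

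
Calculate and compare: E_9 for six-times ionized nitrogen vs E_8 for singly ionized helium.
N⁶⁺ at n = 9 (E = -8.231 eV)

Using E_n = -13.6057 Z² / n² eV:

N⁶⁺ (Z = 7) at n = 9:
E = -13.6057 × 7² / 9² = -13.6057 × 49 / 81 = -8.230609 eV

He⁺ (Z = 2) at n = 8:
E = -13.6057 × 2² / 8² = -13.6057 × 4 / 64 = -0.850356 eV

Since -8.230609 eV < -0.850356 eV,
N⁶⁺ at n = 9 is more tightly bound (requires more energy to ionize).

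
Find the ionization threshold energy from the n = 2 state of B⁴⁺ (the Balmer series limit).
85.036 eV

The series limit corresponds to the transition from n = ∞ to n = 2.
This is the highest energy (shortest wavelength) transition in the Balmer series.

E_∞ = 0 eV
E_2 = -13.6057 × 5² / 2² = -85.036 eV

Energy at series limit:
ΔE = E_∞ - E_2 = 0 - (-85.036) = 85.036 eV

This energy equals the ionization energy from the n = 2 state of B⁴⁺.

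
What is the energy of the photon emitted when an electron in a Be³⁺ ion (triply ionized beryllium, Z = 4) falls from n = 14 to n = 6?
4.93631 eV

The energy levels are E_n = -13.6057 Z² eV / n².

Energy at n = 14: E_14 = -13.6057 × 4² / 14² = -1.11066939 eV
Energy at n = 6: E_6 = -13.6057 × 4² / 6² = -6.04697778 eV

For emission (electron falling to lower state), the photon energy is:
E_photon = E_14 - E_6 = |-1.11066939 - (-6.04697778)|
E_photon = 4.93631 eV

This energy is carried away by the emitted photon.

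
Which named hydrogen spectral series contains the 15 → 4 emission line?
Brackett series

The spectral series in hydrogen are named based on the final (lower) energy level:
- Lyman series: n_final = 1 (ultraviolet)
- Balmer series: n_final = 2 (visible/near-UV)
- Paschen series: n_final = 3 (infrared)
- Brackett series: n_final = 4 (infrared)
- Pfund series: n_final = 5 (far infrared)

Since this transition ends at n = 4, it belongs to the Brackett series.

For reference, this 15 → 4 line has photon energy
ΔE = 13.6057 eV × (1/4² - 1/15²) = 0.78988647 eV,
corresponding to wavelength λ = hc/ΔE = 1239.84 eV·nm / 0.78988647 eV = 1569.64 nm in the infrared region.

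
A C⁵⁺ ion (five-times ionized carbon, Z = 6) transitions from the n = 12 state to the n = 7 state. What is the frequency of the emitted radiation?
1.595e+15 Hz

First, find the transition energy:
E_12 = -13.6057 × 6² / 12² = -3.4014250 eV
E_7 = -13.6057 × 6² / 7² = -9.9960245 eV
|ΔE| = |E_7 - E_12| = 6.5945995 eV

Convert to Joules: E = 6.5945995 eV × (1.602177 × 10⁻¹⁹ J/eV) = 1.05657e-18 J

Using E = hf:
f = E/h = 1.05657e-18 J / (6.62607 × 10⁻³⁴ J·s)
f = 1.595e+15 Hz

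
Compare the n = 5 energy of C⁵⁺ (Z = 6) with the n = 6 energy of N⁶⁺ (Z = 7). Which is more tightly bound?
C⁵⁺ at n = 5 (E = -19.59221 eV)

Using E_n = -13.6057 Z² / n² eV:

C⁵⁺ (Z = 6) at n = 5:
E = -13.6057 × 6² / 5² = -13.6057 × 36 / 25 = -19.59220800 eV

N⁶⁺ (Z = 7) at n = 6:
E = -13.6057 × 7² / 6² = -13.6057 × 49 / 36 = -18.51886944 eV

Since -19.59220800 eV < -18.51886944 eV,
C⁵⁺ at n = 5 is more tightly bound (requires more energy to ionize).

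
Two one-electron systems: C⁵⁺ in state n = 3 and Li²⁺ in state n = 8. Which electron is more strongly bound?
C⁵⁺ at n = 3 (E = -54.423 eV)

Using E_n = -13.6057 Z² / n² eV:

C⁵⁺ (Z = 6) at n = 3:
E = -13.6057 × 6² / 3² = -13.6057 × 36 / 9 = -54.422800 eV

Li²⁺ (Z = 3) at n = 8:
E = -13.6057 × 3² / 8² = -13.6057 × 9 / 64 = -1.913302 eV

Since -54.422800 eV < -1.913302 eV,
C⁵⁺ at n = 3 is more tightly bound (requires more energy to ionize).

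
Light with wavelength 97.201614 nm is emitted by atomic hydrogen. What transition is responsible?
n = 4 → n = 1

First, find the photon energy from the wavelength (hc = 1239.84 eV·nm):
E = hc/λ = 1239.84 eV·nm / 97.201614 nm = 12.755344 eV

The energy levels of hydrogen satisfy E_n = -13.6057 / n² eV, so an emission n_i → n_f releases
ΔE = 13.6057 × (1/n_f² − 1/n_i²) eV.

Setting ΔE equal to the photon energy:
1/n_f² − 1/n_i² = 12.755344 / 13.6057 = 0.93750002

Since 1/n_i² must be positive, we need 1/n_f² > 0.93750002, i.e. n_f ≤ 1. For each allowed n_f, solve n_i = (1/n_f² − 0.93750002)^(−1/2) and check whether it is a whole number:
  n_f = 1: 1/n_i² = 1.00000000 − 0.93750002 = 0.06249998 → n_i = 4.000  → integer, n_i = 4 ✓

Only n_f = 1 gives an integer upper level, n_i = 4.

The transition is from n = 4 to n = 1 (emission).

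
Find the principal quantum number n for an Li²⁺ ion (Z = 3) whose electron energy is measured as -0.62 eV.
n = 14

The exact energy levels follow E_n = -13.6057 Z² / n² eV with Z = 3.

The measured value (-0.62 eV) is reported to only 2 significant figures, so we must test candidate n values and see which one matches to that precision.

Candidate energies:
  n = 12:  E = -13.6057 × 3² / 12² = -0.850356 eV
  n = 13:  E = -13.6057 × 3² / 13² = -0.724564 eV
  n = 14:  E = -13.6057 × 3² / 14² = -0.624752 eV  ← matches
  n = 15:  E = -13.6057 × 3² / 15² = -0.544228 eV
  n = 16:  E = -13.6057 × 3² / 16² = -0.478325 eV

Checking against the measurement of -0.62 eV (2 sig figs), only n = 14 agrees:
E_14 = -0.624752 eV, which rounds to -0.62 eV ✓

Therefore n = 14.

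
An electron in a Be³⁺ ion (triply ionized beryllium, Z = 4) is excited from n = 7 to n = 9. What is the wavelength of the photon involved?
706.40846 nm

First, find the transition energy using E_n = -13.6057 Z² / n² eV:
E_7 = -13.6057 × 4² / 7² = -4.442677551 eV
E_9 = -13.6057 × 4² / 9² = -2.687545679 eV

Photon energy: |ΔE| = |E_9 - E_7| = 1.755131872 eV

Convert to wavelength using E = hc/λ with hc = 1239.84 eV·nm:
λ = hc/E = 1239.84 eV·nm / 1.755131872 eV
λ = 706.40846 nm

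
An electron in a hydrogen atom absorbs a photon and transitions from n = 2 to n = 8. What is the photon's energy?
3.19 eV

The energy levels of a hydrogen-like atom are E_n = -13.6057 eV / n².

Energy at n = 2: E_2 = -13.6057 / 2² = -3.40143 eV
Energy at n = 8: E_8 = -13.6057 / 8² = -0.21259 eV

The excitation energy is the difference:
ΔE = E_8 - E_2
ΔE = -0.21259 - (-3.40143)
ΔE = 3.19 eV

Since this is positive, energy must be absorbed (photon absorption).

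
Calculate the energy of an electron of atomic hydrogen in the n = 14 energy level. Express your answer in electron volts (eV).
-0.06942 eV

The energy levels of a hydrogen-like atom are given by:
E_n = -13.6057 eV / n²

For n = 14:
E_14 = -13.6057 eV / 14²
E_14 = -13.6057 eV / 196
E_14 = -0.06942 eV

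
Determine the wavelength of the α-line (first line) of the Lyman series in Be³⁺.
7.59 nm

The longest wavelength corresponds to the smallest energy transition in the series.
The Lyman series has all transitions ending at n_f = 1.

For Be³⁺ (Z = 4), the first line (α-line) is the jump from n = 2 to n = 1:
E_2 = -13.6057 × 4² / 2² = -54.4228 eV
E_1 = -13.6057 × 4² / 1² = -217.6912 eV
ΔE = E_2 - E_1 = 163.2684 eV

λ = hc/E = 1239.84 eV·nm / 163.2684 eV
λ = 7.59 nm

This is the α-line of the Lyman series in Be³⁺.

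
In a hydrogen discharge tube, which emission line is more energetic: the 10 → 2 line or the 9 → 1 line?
9 → 1

Calculate the energy for each transition:

Transition 10 → 2:
ΔE₁ = |E_2 - E_10| = |-13.6057/2² - (-13.6057/10²)|
ΔE₁ = |-3.40142500 - (-0.13605700)| = 3.26537 eV

Transition 9 → 1:
ΔE₂ = |E_1 - E_9| = |-13.6057/1² - (-13.6057/9²)|
ΔE₂ = |-13.60570000 - (-0.16797160)| = 13.43773 eV

Since 13.43773 eV > 3.26537 eV, the transition 9 → 1 emits the more energetic photon.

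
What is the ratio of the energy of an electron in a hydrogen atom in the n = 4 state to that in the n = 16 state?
16.000

Using E_n = -13.6057 Z² / n² eV with Z = 1:

E_4 = -13.6057 / 4² = -13.6057 / 16 = -0.850356250 eV
E_16 = -13.6057 / 16² = -13.6057 / 256 = -0.053147266 eV

The ratio is:
E_4/E_16 = (-0.850356250) / (-0.053147266)
E_4/E_16 = (-13.6057/16) / (-13.6057/256)
E_4/E_16 = 256/16
E_4/E_16 = 16.000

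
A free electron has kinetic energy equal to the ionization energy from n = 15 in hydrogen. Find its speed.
1.458e+05 m/s (or 0.04865% of c)

The binding energy at n = 15 for hydrogen is:
E_15 = -13.6057/15² = -0.06046978 eV
|E_15| = 0.06046978 eV

Convert to Joules:
KE = 0.06046978 eV × (1.602177 × 10⁻¹⁹ J/eV) = 9.68833e-21 J

Using KE = ½mv²:
v = √(2·KE/m_e)
v = √(2 × 9.68833e-21 J / 9.10938 × 10⁻³¹ kg)
v = 1.458e+05 m/s

This is approximately 0.04865% the speed of light.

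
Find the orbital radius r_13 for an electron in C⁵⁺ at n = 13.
1.49052 nm (or 14.90516 Å)

The Bohr radius formula is:
r_n = n² a₀ / Z

where a₀ = 0.05291772 nm is the Bohr radius.

For C⁵⁺ (Z = 6) at n = 13:
r_13 = 13² × 0.05291772 nm / 6
r_13 = 169 × 0.05291772 nm / 6
r_13 = 8.943095 nm / 6
r_13 = 1.49052 nm

The electron orbits at approximately 1.49052 nm from the nucleus.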